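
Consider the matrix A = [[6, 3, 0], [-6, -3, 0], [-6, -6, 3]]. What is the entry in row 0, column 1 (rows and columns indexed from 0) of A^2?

9

Characteristic polynomial: μ^3 - 6μ^2 + 9μ = μ(μ - 3)^2, so the eigenvalues are 0, 3, 3.
μ=3: eigenvector (1, -1, -2).
μ=0: eigenvector (1, -2, -2).
μ=3: eigenvector (0, 0, 1).
P = [[1, 1, 0], [-1, -2, 0], [-2, -2, 1]], D = diag(3, 0, 3), P⁻¹ = [[2, 1, 0], [-1, -1, 0], [2, 0, 1]].
A² = P·diag(9, 0, 9)·P⁻¹ = [[18, 9, 0], [-18, -9, 0], [-18, -18, 9]].
The requested entry is 9.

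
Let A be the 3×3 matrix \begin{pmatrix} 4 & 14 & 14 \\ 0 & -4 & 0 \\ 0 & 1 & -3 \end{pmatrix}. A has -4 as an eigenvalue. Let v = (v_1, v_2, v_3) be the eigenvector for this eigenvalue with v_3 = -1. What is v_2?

1

A + 4I = [[8, 14, 14], [0, 0, 0], [0, 1, 1]].
Solving (A + 4I)v = 0 gives the eigenspace spanned by (0, 1, -1).
With v_3 = -1, v = (0, 1, -1), so v_2 = 1.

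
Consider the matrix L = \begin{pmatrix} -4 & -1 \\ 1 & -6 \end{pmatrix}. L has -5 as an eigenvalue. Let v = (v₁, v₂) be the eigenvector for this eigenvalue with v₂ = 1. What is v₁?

1

L + 5I = [[1, -1], [1, -1]].
Solving (L + 5I)v = 0 gives the eigenspace spanned by (1, 1).
With v₂ = 1, v = (1, 1), so v₁ = 1.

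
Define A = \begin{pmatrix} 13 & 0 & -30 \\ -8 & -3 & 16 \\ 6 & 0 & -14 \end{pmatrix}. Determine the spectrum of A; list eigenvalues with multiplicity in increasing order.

Characteristic polynomial: p(r) = r^3 + 4r^2 + r - 6 = (r - 1)(r + 2)(r + 3).
Roots (with multiplicity): -3, -2, 1.

-3, -2, 1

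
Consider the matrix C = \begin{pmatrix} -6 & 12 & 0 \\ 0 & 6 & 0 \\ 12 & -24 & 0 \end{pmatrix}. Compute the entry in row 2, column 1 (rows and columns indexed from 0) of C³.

Characteristic polynomial: μ^3 - 36μ = μ(μ - 6)(μ + 6), so the eigenvalues are -6, 0, 6.
μ=-6: eigenvector (1, 0, -2).
μ=0: eigenvector (0, 0, 1).
μ=6: eigenvector (1, 1, -2).
P = [[1, 0, 1], [0, 0, 1], [-2, 1, -2]], D = diag(-6, 0, 6), P⁻¹ = [[1, -1, 0], [2, 0, 1], [0, 1, 0]].
C³ = P·diag(-216, 0, 216)·P⁻¹ = [[-216, 432, 0], [0, 216, 0], [432, -864, 0]].
The requested entry is -864.

-864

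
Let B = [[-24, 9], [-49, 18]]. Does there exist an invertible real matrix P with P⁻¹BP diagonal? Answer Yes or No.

No

Characteristic polynomial: p(t) = t^2 + 6t + 9 = (t + 3)^2.
t = -3 has algebraic multiplicity 2; rank(B + 3I) = 1, so geometric multiplicity = 1.
Geometric multiplicity < algebraic multiplicity, so B is not diagonalizable.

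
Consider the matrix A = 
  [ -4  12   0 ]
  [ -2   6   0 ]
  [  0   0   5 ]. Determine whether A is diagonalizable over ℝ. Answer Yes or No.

Yes

Characteristic polynomial: p(λ) = λ^3 - 7λ^2 + 10λ = λ(λ - 5)(λ - 2).
All 3 eigenvalues are distinct, so A is diagonalizable.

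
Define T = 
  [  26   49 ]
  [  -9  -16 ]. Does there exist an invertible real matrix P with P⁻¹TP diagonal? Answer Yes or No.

No

Characteristic polynomial: p(s) = s^2 - 10s + 25 = (s - 5)^2.
s = 5 has algebraic multiplicity 2; rank(T − 5I) = 1, so geometric multiplicity = 1.
Geometric multiplicity < algebraic multiplicity, so T is not diagonalizable.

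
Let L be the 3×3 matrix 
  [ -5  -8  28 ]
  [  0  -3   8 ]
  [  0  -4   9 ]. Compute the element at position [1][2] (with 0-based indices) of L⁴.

Characteristic polynomial: s^3 - s^2 - 25s + 25 = (s - 5)(s - 1)(s + 5), so the eigenvalues are -5, 1, 5.
s=-5: eigenvector (1, 0, 0).
s=5: eigenvector (2, 1, 1).
s=1: eigenvector (-2, -2, -1).
P = [[1, 2, -2], [0, 1, -2], [0, 1, -1]], D = diag(-5, 5, 1), P⁻¹ = [[1, 0, -2], [0, -1, 2], [0, -1, 1]].
L⁴ = P·diag(625, 625, 1)·P⁻¹ = [[625, -1248, 1248], [0, -623, 1248], [0, -624, 1249]].
The requested entry is 1248.

1248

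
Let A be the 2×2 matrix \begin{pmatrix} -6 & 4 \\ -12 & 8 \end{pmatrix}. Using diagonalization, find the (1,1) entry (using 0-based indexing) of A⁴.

64

Characteristic polynomial: μ^2 - 2μ = μ(μ - 2), so the eigenvalues are 0, 2.
μ=2: eigenvector (1, 2).
μ=0: eigenvector (-2, -3).
P = [[1, -2], [2, -3]], D = diag(2, 0), P⁻¹ = [[-3, 2], [-2, 1]].
A⁴ = P·diag(16, 0)·P⁻¹ = [[-48, 32], [-96, 64]].
The requested entry is 64.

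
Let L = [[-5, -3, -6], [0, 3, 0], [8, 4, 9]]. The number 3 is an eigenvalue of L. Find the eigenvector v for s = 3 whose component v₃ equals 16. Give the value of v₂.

L − 3I = [[-8, -3, -6], [0, 0, 0], [8, 4, 6]].
Solving (L − 3I)v = 0 gives the eigenspace spanned by (-12, 0, 16).
With v₃ = 16, v = (-12, 0, 16), so v₂ = 0.

0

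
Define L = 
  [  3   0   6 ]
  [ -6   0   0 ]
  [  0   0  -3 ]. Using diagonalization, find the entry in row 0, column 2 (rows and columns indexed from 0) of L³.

Characteristic polynomial: λ^3 - 9λ = λ(λ - 3)(λ + 3), so the eigenvalues are -3, 0, 3.
λ=3: eigenvector (1, -2, 0).
λ=0: eigenvector (0, 1, 0).
λ=-3: eigenvector (-1, -2, 1).
P = [[1, 0, -1], [-2, 1, -2], [0, 0, 1]], D = diag(3, 0, -3), P⁻¹ = [[1, 0, 1], [2, 1, 4], [0, 0, 1]].
L³ = P·diag(27, 0, -27)·P⁻¹ = [[27, 0, 54], [-54, 0, 0], [0, 0, -27]].
The requested entry is 54.

54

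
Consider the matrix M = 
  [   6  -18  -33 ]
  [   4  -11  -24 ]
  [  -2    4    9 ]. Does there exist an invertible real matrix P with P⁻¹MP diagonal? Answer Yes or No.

Yes

Characteristic polynomial: p(t) = t^3 - 4t^2 - 9t + 36 = (t - 4)(t - 3)(t + 3).
All 3 eigenvalues are distinct, so M is diagonalizable.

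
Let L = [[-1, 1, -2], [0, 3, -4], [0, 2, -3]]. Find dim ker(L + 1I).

1

L + 1I = [[0, 1, -2], [0, 4, -4], [0, 2, -2]].
This matrix has rank 2, so its null space has dimension 3 − 2 = 1.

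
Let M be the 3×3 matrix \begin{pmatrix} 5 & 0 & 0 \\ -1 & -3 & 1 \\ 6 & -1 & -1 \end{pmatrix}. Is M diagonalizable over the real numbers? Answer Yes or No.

No

Characteristic polynomial: p(r) = r^3 - r^2 - 16r - 20 = (r - 5)(r + 2)^2.
r = -2 has algebraic multiplicity 2; rank(M + 2I) = 2, so geometric multiplicity = 1.
Geometric multiplicity < algebraic multiplicity, so M is not diagonalizable.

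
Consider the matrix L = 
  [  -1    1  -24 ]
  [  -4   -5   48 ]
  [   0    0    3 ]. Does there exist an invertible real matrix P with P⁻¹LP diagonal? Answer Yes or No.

No

Characteristic polynomial: p(s) = s^3 + 3s^2 - 9s - 27 = (s - 3)(s + 3)^2.
s = -3 has algebraic multiplicity 2; rank(L + 3I) = 2, so geometric multiplicity = 1.
Geometric multiplicity < algebraic multiplicity, so L is not diagonalizable.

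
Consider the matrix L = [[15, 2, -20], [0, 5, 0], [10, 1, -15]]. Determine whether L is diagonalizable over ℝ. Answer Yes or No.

No

Characteristic polynomial: p(μ) = μ^3 - 5μ^2 - 25μ + 125 = (μ - 5)^2(μ + 5).
μ = 5 has algebraic multiplicity 2; rank(L − 5I) = 2, so geometric multiplicity = 1.
Geometric multiplicity < algebraic multiplicity, so L is not diagonalizable.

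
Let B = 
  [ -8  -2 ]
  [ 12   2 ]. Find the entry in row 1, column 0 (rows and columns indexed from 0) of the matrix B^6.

-24192

Characteristic polynomial: λ^2 + 6λ + 8 = (λ + 2)(λ + 4), so the eigenvalues are -4, -2.
λ=-2: eigenvector (1, -3).
λ=-4: eigenvector (1, -2).
P = [[1, 1], [-3, -2]], D = diag(-2, -4), P⁻¹ = [[-2, -1], [3, 1]].
B⁶ = P·diag(64, 4096)·P⁻¹ = [[12160, 4032], [-24192, -8000]].
The requested entry is -24192.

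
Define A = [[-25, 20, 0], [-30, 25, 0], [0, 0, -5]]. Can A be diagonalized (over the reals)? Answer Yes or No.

Yes

Characteristic polynomial: p(r) = r^3 + 5r^2 - 25r - 125 = (r - 5)(r + 5)^2.
r = -5 has algebraic multiplicity 2; rank(A + 5I) = 1, so geometric multiplicity = 2.
Every eigenvalue has geometric = algebraic multiplicity, so A is diagonalizable.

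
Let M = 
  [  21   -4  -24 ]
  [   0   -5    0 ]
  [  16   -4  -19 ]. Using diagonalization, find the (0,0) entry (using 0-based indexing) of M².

Characteristic polynomial: s^3 + 3s^2 - 25s - 75 = (s - 5)(s + 3)(s + 5), so the eigenvalues are -5, -3, 5.
s=5: eigenvector (3, 0, 2).
s=-5: eigenvector (2, 1, 2).
s=-3: eigenvector (1, 0, 1).
P = [[3, 2, 1], [0, 1, 0], [2, 2, 1]], D = diag(5, -5, -3), P⁻¹ = [[1, 0, -1], [0, 1, 0], [-2, -2, 3]].
M² = P·diag(25, 25, 9)·P⁻¹ = [[57, 32, -48], [0, 25, 0], [32, 32, -23]].
The requested entry is 57.

57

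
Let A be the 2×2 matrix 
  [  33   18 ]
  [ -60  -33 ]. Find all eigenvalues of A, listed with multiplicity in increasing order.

-3, 3

Characteristic polynomial: p(r) = r^2 - 9 = (r - 3)(r + 3).
Roots (with multiplicity): -3, 3.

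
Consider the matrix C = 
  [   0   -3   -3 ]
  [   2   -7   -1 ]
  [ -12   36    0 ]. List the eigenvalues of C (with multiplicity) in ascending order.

Characteristic polynomial: p(r) = r^3 + 7r^2 + 6r = r(r + 1)(r + 6).
Roots (with multiplicity): -6, -1, 0.

-6, -1, 0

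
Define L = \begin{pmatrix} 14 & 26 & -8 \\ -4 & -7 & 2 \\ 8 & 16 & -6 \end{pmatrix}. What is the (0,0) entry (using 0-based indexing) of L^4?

Characteristic polynomial: λ^3 - λ^2 - 4λ + 4 = (λ - 2)(λ - 1)(λ + 2), so the eigenvalues are -2, 1, 2.
λ=2: eigenvector (5, -2, 1).
λ=1: eigenvector (-2, 1, 0).
λ=-2: eigenvector (1, 0, 2).
P = [[5, -2, 1], [-2, 1, 0], [1, 0, 2]], D = diag(2, 1, -2), P⁻¹ = [[2, 4, -1], [4, 9, -2], [-1, -2, 1]].
L⁴ = P·diag(16, 1, 16)·P⁻¹ = [[136, 270, -60], [-60, -119, 30], [0, 0, 16]].
The requested entry is 136.

136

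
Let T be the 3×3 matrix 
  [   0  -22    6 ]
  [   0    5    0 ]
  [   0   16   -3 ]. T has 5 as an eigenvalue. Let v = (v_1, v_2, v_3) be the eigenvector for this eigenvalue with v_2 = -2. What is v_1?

T − 5I = [[-5, -22, 6], [0, 0, 0], [0, 16, -8]].
Solving (T − 5I)v = 0 gives the eigenspace spanned by (4, -2, -4).
With v_2 = -2, v = (4, -2, -4), so v_1 = 4.

4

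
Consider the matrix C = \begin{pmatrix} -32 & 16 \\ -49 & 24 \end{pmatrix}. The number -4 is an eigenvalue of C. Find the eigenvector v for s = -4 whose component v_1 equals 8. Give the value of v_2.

14

C + 4I = [[-28, 16], [-49, 28]].
Solving (C + 4I)v = 0 gives the eigenspace spanned by (8, 14).
With v_1 = 8, v = (8, 14), so v_2 = 14.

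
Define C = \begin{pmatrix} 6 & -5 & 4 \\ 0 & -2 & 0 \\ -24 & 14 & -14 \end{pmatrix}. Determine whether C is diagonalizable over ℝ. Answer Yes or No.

Characteristic polynomial: p(μ) = μ^3 + 10μ^2 + 28μ + 24 = (μ + 2)^2(μ + 6).
μ = -2 has algebraic multiplicity 2; rank(C + 2I) = 2, so geometric multiplicity = 1.
Geometric multiplicity < algebraic multiplicity, so C is not diagonalizable.

No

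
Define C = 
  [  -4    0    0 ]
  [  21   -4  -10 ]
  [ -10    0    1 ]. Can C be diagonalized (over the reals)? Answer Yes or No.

Characteristic polynomial: p(r) = r^3 + 7r^2 + 8r - 16 = (r - 1)(r + 4)^2.
r = -4 has algebraic multiplicity 2; rank(C + 4I) = 2, so geometric multiplicity = 1.
Geometric multiplicity < algebraic multiplicity, so C is not diagonalizable.

No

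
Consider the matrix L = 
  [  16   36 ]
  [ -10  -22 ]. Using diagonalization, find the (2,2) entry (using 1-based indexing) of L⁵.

-9952

Characteristic polynomial: s^2 + 6s + 8 = (s + 2)(s + 4), so the eigenvalues are -4, -2.
s=-4: eigenvector (-9, 5).
s=-2: eigenvector (-2, 1).
P = [[-9, -2], [5, 1]], D = diag(-4, -2), P⁻¹ = [[1, 2], [-5, -9]].
L⁵ = P·diag(-1024, -32)·P⁻¹ = [[8896, 17856], [-4960, -9952]].
The requested entry is -9952.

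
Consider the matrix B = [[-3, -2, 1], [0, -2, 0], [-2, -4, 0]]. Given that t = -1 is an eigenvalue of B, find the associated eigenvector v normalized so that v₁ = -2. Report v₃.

B + 1I = [[-2, -2, 1], [0, -1, 0], [-2, -4, 1]].
Solving (B + 1I)v = 0 gives the eigenspace spanned by (-2, 0, -4).
With v₁ = -2, v = (-2, 0, -4), so v₃ = -4.

-4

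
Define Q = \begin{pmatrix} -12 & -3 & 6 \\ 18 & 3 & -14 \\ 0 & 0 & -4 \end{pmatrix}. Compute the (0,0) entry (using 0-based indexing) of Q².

Characteristic polynomial: λ^3 + 13λ^2 + 54λ + 72 = (λ + 3)(λ + 4)(λ + 6), so the eigenvalues are -6, -4, -3.
λ=-6: eigenvector (1, -2, 0).
λ=-3: eigenvector (-1, 3, 0).
λ=-4: eigenvector (0, 2, 1).
P = [[1, -1, 0], [-2, 3, 2], [0, 0, 1]], D = diag(-6, -3, -4), P⁻¹ = [[3, 1, -2], [2, 1, -2], [0, 0, 1]].
Q² = P·diag(36, 9, 16)·P⁻¹ = [[90, 27, -54], [-162, -45, 122], [0, 0, 16]].
The requested entry is 90.

90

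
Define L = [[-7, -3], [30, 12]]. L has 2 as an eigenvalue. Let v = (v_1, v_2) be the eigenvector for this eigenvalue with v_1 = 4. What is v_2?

-12

L − 2I = [[-9, -3], [30, 10]].
Solving (L − 2I)v = 0 gives the eigenspace spanned by (4, -12).
With v_1 = 4, v = (4, -12), so v_2 = -12.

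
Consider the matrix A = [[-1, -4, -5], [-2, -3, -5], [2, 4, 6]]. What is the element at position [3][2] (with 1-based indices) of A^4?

Characteristic polynomial: r^3 - 2r^2 + r = r(r - 1)^2, so the eigenvalues are 0, 1, 1.
r=1: eigenvector (1, 2, -2).
r=1: eigenvector (-2, 1, 0).
r=0: eigenvector (1, 1, -1).
P = [[1, -2, 1], [2, 1, 1], [-2, 0, -1]], D = diag(1, 1, 0), P⁻¹ = [[-1, -2, -3], [0, 1, 1], [2, 4, 5]].
A⁴ = P·diag(1, 1, 0)·P⁻¹ = [[-1, -4, -5], [-2, -3, -5], [2, 4, 6]].
The requested entry is 4.

4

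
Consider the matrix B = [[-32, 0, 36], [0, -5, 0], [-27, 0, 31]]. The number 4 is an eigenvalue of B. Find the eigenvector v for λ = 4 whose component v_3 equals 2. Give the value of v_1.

2

B − 4I = [[-36, 0, 36], [0, -9, 0], [-27, 0, 27]].
Solving (B − 4I)v = 0 gives the eigenspace spanned by (2, 0, 2).
With v_3 = 2, v = (2, 0, 2), so v_1 = 2.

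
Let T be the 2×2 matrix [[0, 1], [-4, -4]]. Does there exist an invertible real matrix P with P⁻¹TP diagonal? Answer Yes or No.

Characteristic polynomial: p(s) = s^2 + 4s + 4 = (s + 2)^2.
s = -2 has algebraic multiplicity 2; rank(T + 2I) = 1, so geometric multiplicity = 1.
Geometric multiplicity < algebraic multiplicity, so T is not diagonalizable.

No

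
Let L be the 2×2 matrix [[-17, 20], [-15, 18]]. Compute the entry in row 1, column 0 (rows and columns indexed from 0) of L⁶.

Characteristic polynomial: t^2 - t - 6 = (t - 3)(t + 2), so the eigenvalues are -2, 3.
t=3: eigenvector (-1, -1).
t=-2: eigenvector (4, 3).
P = [[-1, 4], [-1, 3]], D = diag(3, -2), P⁻¹ = [[3, -4], [1, -1]].
L⁶ = P·diag(729, 64)·P⁻¹ = [[-1931, 2660], [-1995, 2724]].
The requested entry is -1995.

-1995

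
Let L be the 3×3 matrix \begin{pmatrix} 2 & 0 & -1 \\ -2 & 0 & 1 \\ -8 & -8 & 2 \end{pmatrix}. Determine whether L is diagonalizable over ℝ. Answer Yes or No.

Characteristic polynomial: p(t) = t^3 - 4t^2 + 4t = t(t - 2)^2.
t = 2 has algebraic multiplicity 2; rank(L − 2I) = 2, so geometric multiplicity = 1.
Geometric multiplicity < algebraic multiplicity, so L is not diagonalizable.

No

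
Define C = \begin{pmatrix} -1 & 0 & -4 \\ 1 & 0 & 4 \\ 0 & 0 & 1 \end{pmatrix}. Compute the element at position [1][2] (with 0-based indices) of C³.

4

Characteristic polynomial: r^3 - r = r(r - 1)(r + 1), so the eigenvalues are -1, 0, 1.
r=-1: eigenvector (1, -1, 0).
r=0: eigenvector (0, 1, 0).
r=1: eigenvector (-2, 2, 1).
P = [[1, 0, -2], [-1, 1, 2], [0, 0, 1]], D = diag(-1, 0, 1), P⁻¹ = [[1, 0, 2], [1, 1, 0], [0, 0, 1]].
C³ = P·diag(-1, 0, 1)·P⁻¹ = [[-1, 0, -4], [1, 0, 4], [0, 0, 1]].
The requested entry is 4.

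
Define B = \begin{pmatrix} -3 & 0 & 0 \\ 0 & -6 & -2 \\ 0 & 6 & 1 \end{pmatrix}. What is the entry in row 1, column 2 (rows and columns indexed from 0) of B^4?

Characteristic polynomial: t^3 + 8t^2 + 21t + 18 = (t + 2)(t + 3)^2, so the eigenvalues are -3, -3, -2.
t=-2: eigenvector (0, 1, -2).
t=-3: eigenvector (1, 0, 0).
t=-3: eigenvector (0, 2, -3).
P = [[0, 1, 0], [1, 0, 2], [-2, 0, -3]], D = diag(-2, -3, -3), P⁻¹ = [[0, -3, -2], [1, 0, 0], [0, 2, 1]].
B⁴ = P·diag(16, 81, 81)·P⁻¹ = [[81, 0, 0], [0, 276, 130], [0, -390, -179]].
The requested entry is 130.

130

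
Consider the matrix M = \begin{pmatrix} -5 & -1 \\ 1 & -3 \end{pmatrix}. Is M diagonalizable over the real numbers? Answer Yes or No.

Characteristic polynomial: p(t) = t^2 + 8t + 16 = (t + 4)^2.
t = -4 has algebraic multiplicity 2; rank(M + 4I) = 1, so geometric multiplicity = 1.
Geometric multiplicity < algebraic multiplicity, so M is not diagonalizable.

No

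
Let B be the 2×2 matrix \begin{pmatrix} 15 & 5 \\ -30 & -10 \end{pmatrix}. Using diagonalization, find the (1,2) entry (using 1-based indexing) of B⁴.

Characteristic polynomial: r^2 - 5r = r(r - 5), so the eigenvalues are 0, 5.
r=5: eigenvector (1, -2).
r=0: eigenvector (1, -3).
P = [[1, 1], [-2, -3]], D = diag(5, 0), P⁻¹ = [[3, 1], [-2, -1]].
B⁴ = P·diag(625, 0)·P⁻¹ = [[1875, 625], [-3750, -1250]].
The requested entry is 625.

625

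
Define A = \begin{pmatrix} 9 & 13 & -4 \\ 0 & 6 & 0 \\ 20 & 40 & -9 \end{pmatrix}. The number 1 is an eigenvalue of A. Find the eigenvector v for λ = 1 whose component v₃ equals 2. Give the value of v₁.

A − 1I = [[8, 13, -4], [0, 5, 0], [20, 40, -10]].
Solving (A − 1I)v = 0 gives the eigenspace spanned by (1, 0, 2).
With v₃ = 2, v = (1, 0, 2), so v₁ = 1.

1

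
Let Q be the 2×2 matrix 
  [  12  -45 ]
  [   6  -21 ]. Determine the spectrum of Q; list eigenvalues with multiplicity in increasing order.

-6, -3

Characteristic polynomial: p(t) = t^2 + 9t + 18 = (t + 3)(t + 6).
Roots (with multiplicity): -6, -3.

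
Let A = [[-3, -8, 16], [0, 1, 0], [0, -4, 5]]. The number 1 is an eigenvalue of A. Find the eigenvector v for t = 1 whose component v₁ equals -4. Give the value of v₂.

A − 1I = [[-4, -8, 16], [0, 0, 0], [0, -4, 4]].
Solving (A − 1I)v = 0 gives the eigenspace spanned by (-4, -2, -2).
With v₁ = -4, v = (-4, -2, -2), so v₂ = -2.

-2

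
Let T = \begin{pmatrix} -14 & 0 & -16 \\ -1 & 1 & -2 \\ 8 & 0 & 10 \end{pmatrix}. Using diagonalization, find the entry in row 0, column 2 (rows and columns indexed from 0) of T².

Characteristic polynomial: λ^3 + 3λ^2 - 16λ + 12 = (λ - 2)(λ - 1)(λ + 6), so the eigenvalues are -6, 1, 2.
λ=-6: eigenvector (2, 0, -1).
λ=1: eigenvector (0, 1, 0).
λ=2: eigenvector (1, 1, -1).
P = [[2, 0, 1], [0, 1, 1], [-1, 0, -1]], D = diag(-6, 1, 2), P⁻¹ = [[1, 0, 1], [1, 1, 2], [-1, 0, -2]].
T² = P·diag(36, 1, 4)·P⁻¹ = [[68, 0, 64], [-3, 1, -6], [-32, 0, -28]].
The requested entry is 64.

64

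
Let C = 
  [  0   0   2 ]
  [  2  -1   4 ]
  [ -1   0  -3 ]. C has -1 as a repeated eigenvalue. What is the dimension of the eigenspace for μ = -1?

2

C + 1I = [[1, 0, 2], [2, 0, 4], [-1, 0, -2]].
This matrix has rank 1, so its null space has dimension 3 − 1 = 2.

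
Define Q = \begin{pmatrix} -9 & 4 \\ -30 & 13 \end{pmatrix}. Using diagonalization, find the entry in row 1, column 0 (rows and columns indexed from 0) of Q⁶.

Characteristic polynomial: λ^2 - 4λ + 3 = (λ - 3)(λ - 1), so the eigenvalues are 1, 3.
λ=1: eigenvector (-2, -5).
λ=3: eigenvector (1, 3).
P = [[-2, 1], [-5, 3]], D = diag(1, 3), P⁻¹ = [[-3, 1], [-5, 2]].
Q⁶ = P·diag(1, 729)·P⁻¹ = [[-3639, 1456], [-10920, 4369]].
The requested entry is -10920.

-10920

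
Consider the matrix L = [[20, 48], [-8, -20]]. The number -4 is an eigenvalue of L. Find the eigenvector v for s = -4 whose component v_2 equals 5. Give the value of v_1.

L + 4I = [[24, 48], [-8, -16]].
Solving (L + 4I)v = 0 gives the eigenspace spanned by (-10, 5).
With v_2 = 5, v = (-10, 5), so v_1 = -10.

-10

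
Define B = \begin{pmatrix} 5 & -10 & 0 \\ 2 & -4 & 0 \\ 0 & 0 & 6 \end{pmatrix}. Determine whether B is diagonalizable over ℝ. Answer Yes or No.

Yes

Characteristic polynomial: p(s) = s^3 - 7s^2 + 6s = s(s - 6)(s - 1).
All 3 eigenvalues are distinct, so B is diagonalizable.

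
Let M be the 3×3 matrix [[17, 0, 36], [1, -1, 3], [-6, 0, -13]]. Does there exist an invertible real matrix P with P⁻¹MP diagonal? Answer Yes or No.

Characteristic polynomial: p(λ) = λ^3 - 3λ^2 - 9λ - 5 = (λ - 5)(λ + 1)^2.
λ = -1 has algebraic multiplicity 2; rank(M + 1I) = 2, so geometric multiplicity = 1.
Geometric multiplicity < algebraic multiplicity, so M is not diagonalizable.

No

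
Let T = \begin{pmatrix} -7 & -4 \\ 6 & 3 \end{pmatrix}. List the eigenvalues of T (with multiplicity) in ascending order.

-3, -1

Characteristic polynomial: p(s) = s^2 + 4s + 3 = (s + 1)(s + 3).
Roots (with multiplicity): -3, -1.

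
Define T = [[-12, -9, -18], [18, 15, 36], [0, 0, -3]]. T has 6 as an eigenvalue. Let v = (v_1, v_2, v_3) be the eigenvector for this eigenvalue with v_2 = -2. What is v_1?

1

T − 6I = [[-18, -9, -18], [18, 9, 36], [0, 0, -9]].
Solving (T − 6I)v = 0 gives the eigenspace spanned by (1, -2, 0).
With v_2 = -2, v = (1, -2, 0), so v_1 = 1.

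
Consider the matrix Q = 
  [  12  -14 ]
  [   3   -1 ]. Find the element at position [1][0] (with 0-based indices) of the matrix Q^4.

Characteristic polynomial: t^2 - 11t + 30 = (t - 6)(t - 5), so the eigenvalues are 5, 6.
t=6: eigenvector (7, 3).
t=5: eigenvector (2, 1).
P = [[7, 2], [3, 1]], D = diag(6, 5), P⁻¹ = [[1, -2], [-3, 7]].
Q⁴ = P·diag(1296, 625)·P⁻¹ = [[5322, -9394], [2013, -3401]].
The requested entry is 2013.

2013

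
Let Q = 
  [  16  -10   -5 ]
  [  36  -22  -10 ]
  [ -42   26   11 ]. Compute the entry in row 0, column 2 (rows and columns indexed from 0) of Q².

-35

Characteristic polynomial: s^3 - 5s^2 - 8s + 12 = (s - 6)(s - 1)(s + 2), so the eigenvalues are -2, 1, 6.
s=6: eigenvector (-1, -2, 2).
s=-2: eigenvector (0, 1, -2).
s=1: eigenvector (-1, -2, 1).
P = [[-1, 0, -1], [-2, 1, -2], [2, -2, 1]], D = diag(6, -2, 1), P⁻¹ = [[-3, 2, 1], [-2, 1, 0], [2, -2, -1]].
Q² = P·diag(36, 4, 1)·P⁻¹ = [[106, -70, -35], [204, -136, -70], [-198, 134, 71]].
The requested entry is -35.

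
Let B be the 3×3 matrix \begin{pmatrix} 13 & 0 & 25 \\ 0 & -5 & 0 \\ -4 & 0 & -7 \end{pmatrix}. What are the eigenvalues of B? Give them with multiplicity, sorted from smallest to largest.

Characteristic polynomial: p(λ) = λ^3 - λ^2 - 21λ + 45 = (λ - 3)^2(λ + 5).
Roots (with multiplicity): -5, 3, 3.

-5, 3, 3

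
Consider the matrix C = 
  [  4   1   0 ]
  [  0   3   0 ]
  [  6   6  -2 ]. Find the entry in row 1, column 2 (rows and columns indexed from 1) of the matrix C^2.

Characteristic polynomial: μ^3 - 5μ^2 - 2μ + 24 = (μ - 4)(μ - 3)(μ + 2), so the eigenvalues are -2, 3, 4.
μ=4: eigenvector (1, 0, 1).
μ=3: eigenvector (-1, 1, 0).
μ=-2: eigenvector (0, 0, 1).
P = [[1, -1, 0], [0, 1, 0], [1, 0, 1]], D = diag(4, 3, -2), P⁻¹ = [[1, 1, 0], [0, 1, 0], [-1, -1, 1]].
C² = P·diag(16, 9, 4)·P⁻¹ = [[16, 7, 0], [0, 9, 0], [12, 12, 4]].
The requested entry is 7.

7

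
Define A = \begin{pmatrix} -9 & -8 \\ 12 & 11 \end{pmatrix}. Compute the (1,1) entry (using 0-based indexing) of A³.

83

Characteristic polynomial: λ^2 - 2λ - 3 = (λ - 3)(λ + 1), so the eigenvalues are -1, 3.
λ=-1: eigenvector (1, -1).
λ=3: eigenvector (-2, 3).
P = [[1, -2], [-1, 3]], D = diag(-1, 3), P⁻¹ = [[3, 2], [1, 1]].
A³ = P·diag(-1, 27)·P⁻¹ = [[-57, -56], [84, 83]].
The requested entry is 83.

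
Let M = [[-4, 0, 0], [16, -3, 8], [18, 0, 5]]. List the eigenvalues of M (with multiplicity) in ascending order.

Characteristic polynomial: p(t) = t^3 + 2t^2 - 23t - 60 = (t - 5)(t + 3)(t + 4).
Roots (with multiplicity): -4, -3, 5.

-4, -3, 5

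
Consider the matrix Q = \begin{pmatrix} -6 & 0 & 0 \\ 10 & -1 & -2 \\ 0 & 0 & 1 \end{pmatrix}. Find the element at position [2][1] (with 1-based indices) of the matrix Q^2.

-70

Characteristic polynomial: μ^3 + 6μ^2 - μ - 6 = (μ - 1)(μ + 1)(μ + 6), so the eigenvalues are -6, -1, 1.
μ=-1: eigenvector (0, 1, 0).
μ=-6: eigenvector (1, -2, 0).
μ=1: eigenvector (0, -1, 1).
P = [[0, 1, 0], [1, -2, -1], [0, 0, 1]], D = diag(-1, -6, 1), P⁻¹ = [[2, 1, 1], [1, 0, 0], [0, 0, 1]].
Q² = P·diag(1, 36, 1)·P⁻¹ = [[36, 0, 0], [-70, 1, 0], [0, 0, 1]].
The requested entry is -70.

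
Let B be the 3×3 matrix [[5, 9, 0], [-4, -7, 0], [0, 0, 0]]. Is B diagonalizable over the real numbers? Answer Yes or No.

Characteristic polynomial: p(t) = t^3 + 2t^2 + t = t(t + 1)^2.
t = -1 has algebraic multiplicity 2; rank(B + 1I) = 2, so geometric multiplicity = 1.
Geometric multiplicity < algebraic multiplicity, so B is not diagonalizable.

No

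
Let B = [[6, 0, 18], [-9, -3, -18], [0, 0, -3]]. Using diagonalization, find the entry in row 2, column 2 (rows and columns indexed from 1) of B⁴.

Characteristic polynomial: s^3 - 27s - 54 = (s - 6)(s + 3)^2, so the eigenvalues are -3, -3, 6.
s=6: eigenvector (1, -1, 0).
s=-3: eigenvector (0, 1, 0).
s=-3: eigenvector (-2, 1, 1).
P = [[1, 0, -2], [-1, 1, 1], [0, 0, 1]], D = diag(6, -3, -3), P⁻¹ = [[1, 0, 2], [1, 1, 1], [0, 0, 1]].
B⁴ = P·diag(1296, 81, 81)·P⁻¹ = [[1296, 0, 2430], [-1215, 81, -2430], [0, 0, 81]].
The requested entry is 81.

81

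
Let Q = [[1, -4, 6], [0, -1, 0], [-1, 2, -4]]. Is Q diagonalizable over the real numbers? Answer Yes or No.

Characteristic polynomial: p(t) = t^3 + 4t^2 + 5t + 2 = (t + 1)^2(t + 2).
t = -1 has algebraic multiplicity 2; rank(Q + 1I) = 1, so geometric multiplicity = 2.
Every eigenvalue has geometric = algebraic multiplicity, so Q is diagonalizable.

Yes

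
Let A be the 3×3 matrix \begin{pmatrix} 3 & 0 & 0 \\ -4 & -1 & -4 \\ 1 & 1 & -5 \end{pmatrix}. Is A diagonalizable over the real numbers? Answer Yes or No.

No

Characteristic polynomial: p(μ) = μ^3 + 3μ^2 - 9μ - 27 = (μ - 3)(μ + 3)^2.
μ = -3 has algebraic multiplicity 2; rank(A + 3I) = 2, so geometric multiplicity = 1.
Geometric multiplicity < algebraic multiplicity, so A is not diagonalizable.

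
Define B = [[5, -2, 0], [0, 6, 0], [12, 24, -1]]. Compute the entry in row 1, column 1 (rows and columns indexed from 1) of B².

Characteristic polynomial: r^3 - 10r^2 + 19r + 30 = (r - 6)(r - 5)(r + 1), so the eigenvalues are -1, 5, 6.
r=5: eigenvector (1, 0, 2).
r=6: eigenvector (-2, 1, 0).
r=-1: eigenvector (0, 0, 1).
P = [[1, -2, 0], [0, 1, 0], [2, 0, 1]], D = diag(5, 6, -1), P⁻¹ = [[1, 2, 0], [0, 1, 0], [-2, -4, 1]].
B² = P·diag(25, 36, 1)·P⁻¹ = [[25, -22, 0], [0, 36, 0], [48, 96, 1]].
The requested entry is 25.

25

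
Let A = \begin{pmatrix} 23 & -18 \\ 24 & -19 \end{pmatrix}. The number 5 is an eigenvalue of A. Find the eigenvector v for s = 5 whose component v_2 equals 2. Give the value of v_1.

2

A − 5I = [[18, -18], [24, -24]].
Solving (A − 5I)v = 0 gives the eigenspace spanned by (2, 2).
With v_2 = 2, v = (2, 2), so v_1 = 2.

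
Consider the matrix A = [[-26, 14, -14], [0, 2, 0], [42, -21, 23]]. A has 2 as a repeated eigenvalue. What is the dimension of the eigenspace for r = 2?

2

A − 2I = [[-28, 14, -14], [0, 0, 0], [42, -21, 21]].
This matrix has rank 1, so its null space has dimension 3 − 1 = 2.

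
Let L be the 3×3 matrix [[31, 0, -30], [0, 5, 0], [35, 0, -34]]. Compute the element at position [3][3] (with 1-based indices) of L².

Characteristic polynomial: μ^3 - 2μ^2 - 19μ + 20 = (μ - 5)(μ - 1)(μ + 4), so the eigenvalues are -4, 1, 5.
μ=1: eigenvector (1, 0, 1).
μ=5: eigenvector (0, 1, 0).
μ=-4: eigenvector (6, 0, 7).
P = [[1, 0, 6], [0, 1, 0], [1, 0, 7]], D = diag(1, 5, -4), P⁻¹ = [[7, 0, -6], [0, 1, 0], [-1, 0, 1]].
L² = P·diag(1, 25, 16)·P⁻¹ = [[-89, 0, 90], [0, 25, 0], [-105, 0, 106]].
The requested entry is 106.

106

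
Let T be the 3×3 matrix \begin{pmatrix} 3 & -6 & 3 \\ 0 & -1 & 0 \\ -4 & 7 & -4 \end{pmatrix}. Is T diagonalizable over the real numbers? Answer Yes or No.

No

Characteristic polynomial: p(s) = s^3 + 2s^2 + s = s(s + 1)^2.
s = -1 has algebraic multiplicity 2; rank(T + 1I) = 2, so geometric multiplicity = 1.
Geometric multiplicity < algebraic multiplicity, so T is not diagonalizable.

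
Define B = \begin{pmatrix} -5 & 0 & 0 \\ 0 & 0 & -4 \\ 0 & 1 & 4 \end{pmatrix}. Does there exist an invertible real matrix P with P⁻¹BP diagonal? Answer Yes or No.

No

Characteristic polynomial: p(λ) = λ^3 + λ^2 - 16λ + 20 = (λ - 2)^2(λ + 5).
λ = 2 has algebraic multiplicity 2; rank(B − 2I) = 2, so geometric multiplicity = 1.
Geometric multiplicity < algebraic multiplicity, so B is not diagonalizable.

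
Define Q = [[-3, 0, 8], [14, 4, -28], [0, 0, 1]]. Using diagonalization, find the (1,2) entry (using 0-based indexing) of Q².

-28

Characteristic polynomial: r^3 - 2r^2 - 11r + 12 = (r - 4)(r - 1)(r + 3), so the eigenvalues are -3, 1, 4.
r=-3: eigenvector (1, -2, 0).
r=1: eigenvector (2, 0, 1).
r=4: eigenvector (0, 1, 0).
P = [[1, 2, 0], [-2, 0, 1], [0, 1, 0]], D = diag(-3, 1, 4), P⁻¹ = [[1, 0, -2], [0, 0, 1], [2, 1, -4]].
Q² = P·diag(9, 1, 16)·P⁻¹ = [[9, 0, -16], [14, 16, -28], [0, 0, 1]].
The requested entry is -28.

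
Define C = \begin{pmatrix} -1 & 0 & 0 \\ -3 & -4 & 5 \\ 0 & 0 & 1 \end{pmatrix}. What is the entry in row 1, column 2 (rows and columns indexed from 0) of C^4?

-255

Characteristic polynomial: r^3 + 4r^2 - r - 4 = (r - 1)(r + 1)(r + 4), so the eigenvalues are -4, -1, 1.
r=-1: eigenvector (1, -1, 0).
r=-4: eigenvector (0, 1, 0).
r=1: eigenvector (0, 1, 1).
P = [[1, 0, 0], [-1, 1, 1], [0, 0, 1]], D = diag(-1, -4, 1), P⁻¹ = [[1, 0, 0], [1, 1, -1], [0, 0, 1]].
C⁴ = P·diag(1, 256, 1)·P⁻¹ = [[1, 0, 0], [255, 256, -255], [0, 0, 1]].
The requested entry is -255.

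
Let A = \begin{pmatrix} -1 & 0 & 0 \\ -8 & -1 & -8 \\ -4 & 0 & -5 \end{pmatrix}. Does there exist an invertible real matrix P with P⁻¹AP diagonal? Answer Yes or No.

Characteristic polynomial: p(r) = r^3 + 7r^2 + 11r + 5 = (r + 1)^2(r + 5).
r = -1 has algebraic multiplicity 2; rank(A + 1I) = 1, so geometric multiplicity = 2.
Every eigenvalue has geometric = algebraic multiplicity, so A is diagonalizable.

Yes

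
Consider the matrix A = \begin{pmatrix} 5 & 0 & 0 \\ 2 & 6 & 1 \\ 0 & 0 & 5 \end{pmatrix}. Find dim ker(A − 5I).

A − 5I = [[0, 0, 0], [2, 1, 1], [0, 0, 0]].
This matrix has rank 1, so its null space has dimension 3 − 1 = 2.

2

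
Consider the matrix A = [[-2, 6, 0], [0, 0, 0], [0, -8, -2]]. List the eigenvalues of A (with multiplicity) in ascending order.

-2, -2, 0

Characteristic polynomial: p(μ) = μ^3 + 4μ^2 + 4μ = μ(μ + 2)^2.
Roots (with multiplicity): -2, -2, 0.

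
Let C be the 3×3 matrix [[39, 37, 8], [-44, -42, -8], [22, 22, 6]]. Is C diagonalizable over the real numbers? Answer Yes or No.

Characteristic polynomial: p(t) = t^3 - 3t^2 - 28t + 60 = (t - 6)(t - 2)(t + 5).
All 3 eigenvalues are distinct, so C is diagonalizable.

Yes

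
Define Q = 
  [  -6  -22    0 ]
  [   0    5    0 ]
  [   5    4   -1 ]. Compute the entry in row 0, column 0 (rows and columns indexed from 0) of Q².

Characteristic polynomial: s^3 + 2s^2 - 29s - 30 = (s - 5)(s + 1)(s + 6), so the eigenvalues are -6, -1, 5.
s=5: eigenvector (-2, 1, -1).
s=-6: eigenvector (1, 0, -1).
s=-1: eigenvector (0, 0, 1).
P = [[-2, 1, 0], [1, 0, 0], [-1, -1, 1]], D = diag(5, -6, -1), P⁻¹ = [[0, 1, 0], [1, 2, 0], [1, 3, 1]].
Q² = P·diag(25, 36, 1)·P⁻¹ = [[36, 22, 0], [0, 25, 0], [-35, -94, 1]].
The requested entry is 36.

36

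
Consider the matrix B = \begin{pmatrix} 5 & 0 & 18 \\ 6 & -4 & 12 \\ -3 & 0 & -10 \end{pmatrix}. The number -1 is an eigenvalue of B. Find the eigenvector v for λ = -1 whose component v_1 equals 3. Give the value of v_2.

2

B + 1I = [[6, 0, 18], [6, -3, 12], [-3, 0, -9]].
Solving (B + 1I)v = 0 gives the eigenspace spanned by (3, 2, -1).
With v_1 = 3, v = (3, 2, -1), so v_2 = 2.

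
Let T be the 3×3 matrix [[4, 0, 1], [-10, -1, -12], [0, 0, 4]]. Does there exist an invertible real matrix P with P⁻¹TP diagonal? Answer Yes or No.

Characteristic polynomial: p(r) = r^3 - 7r^2 + 8r + 16 = (r - 4)^2(r + 1).
r = 4 has algebraic multiplicity 2; rank(T − 4I) = 2, so geometric multiplicity = 1.
Geometric multiplicity < algebraic multiplicity, so T is not diagonalizable.

No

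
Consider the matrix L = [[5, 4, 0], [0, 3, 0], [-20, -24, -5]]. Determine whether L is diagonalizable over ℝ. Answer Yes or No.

Characteristic polynomial: p(s) = s^3 - 3s^2 - 25s + 75 = (s - 5)(s - 3)(s + 5).
All 3 eigenvalues are distinct, so L is diagonalizable.

Yes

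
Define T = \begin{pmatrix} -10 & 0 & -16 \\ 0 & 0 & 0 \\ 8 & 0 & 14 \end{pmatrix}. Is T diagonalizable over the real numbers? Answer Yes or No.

Characteristic polynomial: p(λ) = λ^3 - 4λ^2 - 12λ = λ(λ - 6)(λ + 2).
All 3 eigenvalues are distinct, so T is diagonalizable.

Yes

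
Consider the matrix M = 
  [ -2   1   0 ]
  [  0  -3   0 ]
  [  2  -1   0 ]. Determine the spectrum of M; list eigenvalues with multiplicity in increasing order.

-3, -2, 0

Characteristic polynomial: p(μ) = μ^3 + 5μ^2 + 6μ = μ(μ + 2)(μ + 3).
Roots (with multiplicity): -3, -2, 0.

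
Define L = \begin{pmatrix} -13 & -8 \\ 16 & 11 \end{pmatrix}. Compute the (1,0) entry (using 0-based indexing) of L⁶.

-29792

Characteristic polynomial: μ^2 + 2μ - 15 = (μ - 3)(μ + 5), so the eigenvalues are -5, 3.
μ=-5: eigenvector (1, -1).
μ=3: eigenvector (-1, 2).
P = [[1, -1], [-1, 2]], D = diag(-5, 3), P⁻¹ = [[2, 1], [1, 1]].
L⁶ = P·diag(15625, 729)·P⁻¹ = [[30521, 14896], [-29792, -14167]].
The requested entry is -29792.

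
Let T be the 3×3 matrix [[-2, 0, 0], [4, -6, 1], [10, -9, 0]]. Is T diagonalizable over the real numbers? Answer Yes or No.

No

Characteristic polynomial: p(μ) = μ^3 + 8μ^2 + 21μ + 18 = (μ + 2)(μ + 3)^2.
μ = -3 has algebraic multiplicity 2; rank(T + 3I) = 2, so geometric multiplicity = 1.
Geometric multiplicity < algebraic multiplicity, so T is not diagonalizable.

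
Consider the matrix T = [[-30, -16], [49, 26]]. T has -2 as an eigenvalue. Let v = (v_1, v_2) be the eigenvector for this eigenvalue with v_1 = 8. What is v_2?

-14

T + 2I = [[-28, -16], [49, 28]].
Solving (T + 2I)v = 0 gives the eigenspace spanned by (8, -14).
With v_1 = 8, v = (8, -14), so v_2 = -14.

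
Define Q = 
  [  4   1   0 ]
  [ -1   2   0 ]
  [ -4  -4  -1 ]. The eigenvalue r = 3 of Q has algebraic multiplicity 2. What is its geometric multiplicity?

1

Q − 3I = [[1, 1, 0], [-1, -1, 0], [-4, -4, -4]].
This matrix has rank 2, so its null space has dimension 3 − 2 = 1.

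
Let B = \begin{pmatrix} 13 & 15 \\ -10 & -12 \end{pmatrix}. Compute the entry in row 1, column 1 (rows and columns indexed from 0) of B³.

-78

Characteristic polynomial: r^2 - r - 6 = (r - 3)(r + 2), so the eigenvalues are -2, 3.
r=-2: eigenvector (-1, 1).
r=3: eigenvector (3, -2).
P = [[-1, 3], [1, -2]], D = diag(-2, 3), P⁻¹ = [[2, 3], [1, 1]].
B³ = P·diag(-8, 27)·P⁻¹ = [[97, 105], [-70, -78]].
The requested entry is -78.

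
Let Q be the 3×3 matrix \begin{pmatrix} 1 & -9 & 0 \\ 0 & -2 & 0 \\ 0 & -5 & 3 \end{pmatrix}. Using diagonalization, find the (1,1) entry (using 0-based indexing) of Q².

4

Characteristic polynomial: t^3 - 2t^2 - 5t + 6 = (t - 3)(t - 1)(t + 2), so the eigenvalues are -2, 1, 3.
t=-2: eigenvector (3, 1, 1).
t=1: eigenvector (1, 0, 0).
t=3: eigenvector (0, 0, 1).
P = [[3, 1, 0], [1, 0, 0], [1, 0, 1]], D = diag(-2, 1, 3), P⁻¹ = [[0, 1, 0], [1, -3, 0], [0, -1, 1]].
Q² = P·diag(4, 1, 9)·P⁻¹ = [[1, 9, 0], [0, 4, 0], [0, -5, 9]].
The requested entry is 4.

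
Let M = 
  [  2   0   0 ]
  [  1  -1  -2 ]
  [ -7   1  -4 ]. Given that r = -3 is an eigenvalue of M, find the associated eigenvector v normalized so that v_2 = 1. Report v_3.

1

M + 3I = [[5, 0, 0], [1, 2, -2], [-7, 1, -1]].
Solving (M + 3I)v = 0 gives the eigenspace spanned by (0, 1, 1).
With v_2 = 1, v = (0, 1, 1), so v_3 = 1.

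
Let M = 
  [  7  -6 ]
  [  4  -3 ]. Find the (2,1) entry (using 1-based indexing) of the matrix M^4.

160

Characteristic polynomial: λ^2 - 4λ + 3 = (λ - 3)(λ - 1), so the eigenvalues are 1, 3.
λ=1: eigenvector (1, 1).
λ=3: eigenvector (3, 2).
P = [[1, 3], [1, 2]], D = diag(1, 3), P⁻¹ = [[-2, 3], [1, -1]].
M⁴ = P·diag(1, 81)·P⁻¹ = [[241, -240], [160, -159]].
The requested entry is 160.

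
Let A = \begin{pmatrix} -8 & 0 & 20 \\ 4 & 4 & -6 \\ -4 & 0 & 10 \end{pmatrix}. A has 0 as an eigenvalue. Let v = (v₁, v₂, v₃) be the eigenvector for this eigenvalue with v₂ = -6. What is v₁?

15

A = [[-8, 0, 20], [4, 4, -6], [-4, 0, 10]].
Solving (A)v = 0 gives the eigenspace spanned by (15, -6, 6).
With v₂ = -6, v = (15, -6, 6), so v₁ = 15.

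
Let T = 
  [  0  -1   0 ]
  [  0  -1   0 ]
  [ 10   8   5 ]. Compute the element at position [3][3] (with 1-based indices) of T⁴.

Characteristic polynomial: μ^3 - 4μ^2 - 5μ = μ(μ - 5)(μ + 1), so the eigenvalues are -1, 0, 5.
μ=0: eigenvector (1, 0, -2).
μ=-1: eigenvector (1, 1, -3).
μ=5: eigenvector (0, 0, 1).
P = [[1, 1, 0], [0, 1, 0], [-2, -3, 1]], D = diag(0, -1, 5), P⁻¹ = [[1, -1, 0], [0, 1, 0], [2, 1, 1]].
T⁴ = P·diag(0, 1, 625)·P⁻¹ = [[0, 1, 0], [0, 1, 0], [1250, 622, 625]].
The requested entry is 625.

625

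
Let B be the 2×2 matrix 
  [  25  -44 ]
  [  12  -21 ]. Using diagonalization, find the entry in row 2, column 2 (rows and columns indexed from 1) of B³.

Characteristic polynomial: μ^2 - 4μ + 3 = (μ - 3)(μ - 1), so the eigenvalues are 1, 3.
μ=1: eigenvector (-11, -6).
μ=3: eigenvector (2, 1).
P = [[-11, 2], [-6, 1]], D = diag(1, 3), P⁻¹ = [[1, -2], [6, -11]].
B³ = P·diag(1, 27)·P⁻¹ = [[313, -572], [156, -285]].
The requested entry is -285.

-285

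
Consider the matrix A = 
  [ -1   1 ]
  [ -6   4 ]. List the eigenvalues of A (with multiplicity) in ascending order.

Characteristic polynomial: p(s) = s^2 - 3s + 2 = (s - 2)(s - 1).
Roots (with multiplicity): 1, 2.

1, 2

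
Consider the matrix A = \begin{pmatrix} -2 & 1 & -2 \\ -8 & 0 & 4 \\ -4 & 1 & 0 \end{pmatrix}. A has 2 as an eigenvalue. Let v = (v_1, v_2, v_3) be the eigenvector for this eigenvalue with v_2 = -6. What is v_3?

-3

A − 2I = [[-4, 1, -2], [-8, -2, 4], [-4, 1, -2]].
Solving (A − 2I)v = 0 gives the eigenspace spanned by (0, -6, -3).
With v_2 = -6, v = (0, -6, -3), so v_3 = -3.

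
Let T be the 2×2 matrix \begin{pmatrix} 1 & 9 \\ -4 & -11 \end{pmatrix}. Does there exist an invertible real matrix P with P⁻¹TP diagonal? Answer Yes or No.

Characteristic polynomial: p(s) = s^2 + 10s + 25 = (s + 5)^2.
s = -5 has algebraic multiplicity 2; rank(T + 5I) = 1, so geometric multiplicity = 1.
Geometric multiplicity < algebraic multiplicity, so T is not diagonalizable.

No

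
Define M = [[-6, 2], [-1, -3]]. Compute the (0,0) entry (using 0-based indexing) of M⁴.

994

Characteristic polynomial: t^2 + 9t + 20 = (t + 4)(t + 5), so the eigenvalues are -5, -4.
t=-5: eigenvector (2, 1).
t=-4: eigenvector (-1, -1).
P = [[2, -1], [1, -1]], D = diag(-5, -4), P⁻¹ = [[1, -1], [1, -2]].
M⁴ = P·diag(625, 256)·P⁻¹ = [[994, -738], [369, -113]].
The requested entry is 994.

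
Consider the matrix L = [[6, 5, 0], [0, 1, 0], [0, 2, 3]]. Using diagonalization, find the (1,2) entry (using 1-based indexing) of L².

Characteristic polynomial: t^3 - 10t^2 + 27t - 18 = (t - 6)(t - 3)(t - 1), so the eigenvalues are 1, 3, 6.
t=1: eigenvector (-1, 1, -1).
t=3: eigenvector (0, 0, 1).
t=6: eigenvector (-1, 0, 0).
P = [[-1, 0, -1], [1, 0, 0], [-1, 1, 0]], D = diag(1, 3, 6), P⁻¹ = [[0, 1, 0], [0, 1, 1], [-1, -1, 0]].
L² = P·diag(1, 9, 36)·P⁻¹ = [[36, 35, 0], [0, 1, 0], [0, 8, 9]].
The requested entry is 35.

35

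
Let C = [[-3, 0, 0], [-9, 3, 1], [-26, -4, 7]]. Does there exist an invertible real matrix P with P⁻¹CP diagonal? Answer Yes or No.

No

Characteristic polynomial: p(r) = r^3 - 7r^2 - 5r + 75 = (r - 5)^2(r + 3).
r = 5 has algebraic multiplicity 2; rank(C − 5I) = 2, so geometric multiplicity = 1.
Geometric multiplicity < algebraic multiplicity, so C is not diagonalizable.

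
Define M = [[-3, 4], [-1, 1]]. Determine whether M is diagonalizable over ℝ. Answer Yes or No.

Characteristic polynomial: p(μ) = μ^2 + 2μ + 1 = (μ + 1)^2.
μ = -1 has algebraic multiplicity 2; rank(M + 1I) = 1, so geometric multiplicity = 1.
Geometric multiplicity < algebraic multiplicity, so M is not diagonalizable.

No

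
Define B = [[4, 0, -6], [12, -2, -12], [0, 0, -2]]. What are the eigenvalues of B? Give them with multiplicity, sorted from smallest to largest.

Characteristic polynomial: p(r) = r^3 - 12r - 16 = (r - 4)(r + 2)^2.
Roots (with multiplicity): -2, -2, 4.

-2, -2, 4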